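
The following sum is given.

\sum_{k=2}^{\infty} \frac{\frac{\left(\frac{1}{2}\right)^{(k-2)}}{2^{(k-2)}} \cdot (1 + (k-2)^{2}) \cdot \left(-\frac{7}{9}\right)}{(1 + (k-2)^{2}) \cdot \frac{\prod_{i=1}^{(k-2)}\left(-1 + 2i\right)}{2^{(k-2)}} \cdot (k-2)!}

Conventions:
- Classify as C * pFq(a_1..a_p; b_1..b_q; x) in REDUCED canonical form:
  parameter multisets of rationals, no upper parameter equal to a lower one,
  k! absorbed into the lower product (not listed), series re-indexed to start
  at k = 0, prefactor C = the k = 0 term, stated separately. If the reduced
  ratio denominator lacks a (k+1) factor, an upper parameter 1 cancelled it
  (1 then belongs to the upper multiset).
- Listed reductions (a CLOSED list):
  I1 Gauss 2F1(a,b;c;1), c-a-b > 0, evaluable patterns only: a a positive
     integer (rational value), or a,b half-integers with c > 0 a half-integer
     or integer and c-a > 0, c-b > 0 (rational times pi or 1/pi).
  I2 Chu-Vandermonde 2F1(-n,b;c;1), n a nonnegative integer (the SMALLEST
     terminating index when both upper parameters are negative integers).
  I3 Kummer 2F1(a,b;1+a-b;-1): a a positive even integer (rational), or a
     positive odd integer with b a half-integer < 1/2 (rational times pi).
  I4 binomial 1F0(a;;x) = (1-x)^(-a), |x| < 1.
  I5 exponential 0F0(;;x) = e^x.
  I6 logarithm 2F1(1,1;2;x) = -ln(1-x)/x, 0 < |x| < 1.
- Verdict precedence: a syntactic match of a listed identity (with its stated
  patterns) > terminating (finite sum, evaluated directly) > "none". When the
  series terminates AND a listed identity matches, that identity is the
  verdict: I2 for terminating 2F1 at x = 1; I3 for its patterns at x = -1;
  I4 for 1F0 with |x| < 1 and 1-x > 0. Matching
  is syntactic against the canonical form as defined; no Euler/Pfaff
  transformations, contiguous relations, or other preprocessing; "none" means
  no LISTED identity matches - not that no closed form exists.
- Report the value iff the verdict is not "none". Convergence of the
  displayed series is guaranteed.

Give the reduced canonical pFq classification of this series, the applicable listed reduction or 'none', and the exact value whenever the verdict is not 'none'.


Key observation: x = \frac{1}{4} and k^2 + 1 divides numerator and denominator alike; prefactor -7/9 after cancelling.
Step ratio: r(k) = \frac{1}{4} * 1 / [(k+\frac{1}{2}) (k+1)] - poly over poly, x = \frac{1}{4} from leading terms; C = -\frac{7}{9} at k = 0.

Canonical form: C = -\frac{7}{9} times 0F1 with upper {-}, lower {\frac{1}{2}}, x = \frac{1}{4}. Verdict: none here - no I1-I6 shape fits x = \frac{1}{4} with lower {\frac{1}{2}}.


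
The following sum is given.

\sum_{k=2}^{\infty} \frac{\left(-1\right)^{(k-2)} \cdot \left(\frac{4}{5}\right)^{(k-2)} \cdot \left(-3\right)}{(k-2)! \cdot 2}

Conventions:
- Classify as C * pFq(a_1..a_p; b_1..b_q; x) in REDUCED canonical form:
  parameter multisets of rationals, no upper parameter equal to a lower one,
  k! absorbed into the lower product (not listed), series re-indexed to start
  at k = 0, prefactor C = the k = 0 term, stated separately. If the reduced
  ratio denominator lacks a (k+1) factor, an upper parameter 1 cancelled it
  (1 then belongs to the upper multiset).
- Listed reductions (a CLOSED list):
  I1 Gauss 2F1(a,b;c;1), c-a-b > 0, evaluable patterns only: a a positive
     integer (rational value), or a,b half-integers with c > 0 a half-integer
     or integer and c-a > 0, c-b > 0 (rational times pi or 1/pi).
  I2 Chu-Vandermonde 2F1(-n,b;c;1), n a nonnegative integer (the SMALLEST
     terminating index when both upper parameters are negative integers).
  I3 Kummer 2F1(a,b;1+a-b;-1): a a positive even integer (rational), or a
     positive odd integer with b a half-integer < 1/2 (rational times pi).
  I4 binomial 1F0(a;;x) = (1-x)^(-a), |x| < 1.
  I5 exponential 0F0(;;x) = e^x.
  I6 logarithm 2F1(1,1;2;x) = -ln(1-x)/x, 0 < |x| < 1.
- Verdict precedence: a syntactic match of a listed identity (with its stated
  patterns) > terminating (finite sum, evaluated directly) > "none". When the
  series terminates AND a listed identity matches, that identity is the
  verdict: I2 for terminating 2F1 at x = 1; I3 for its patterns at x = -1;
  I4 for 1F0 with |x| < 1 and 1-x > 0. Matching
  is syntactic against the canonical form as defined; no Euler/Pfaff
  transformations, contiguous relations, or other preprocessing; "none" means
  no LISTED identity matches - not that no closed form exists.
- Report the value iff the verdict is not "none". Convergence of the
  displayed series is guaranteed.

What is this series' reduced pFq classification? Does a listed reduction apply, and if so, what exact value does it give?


This is -\frac{3}{2} * 0F0(-; -; -\frac{4}{5}) in reduced canonical form. Verdict: exponential (I5) matches (the 0F0 exponential series at x = -\frac{4}{5}). Hence: \left(-\frac{3}{2}\right) \cdot e^{-\frac{4}{5}}.

The tell: t_0 = -\frac{3}{2} here, and the constant factors (prefactor -3/2) combine into one prefactor.
Ratio: r(k) = -\frac{4}{5} * 1 / [(k+1)] - poly over poly, x = -\frac{4}{5} from leading terms; C = -\frac{3}{2} at k = 0.


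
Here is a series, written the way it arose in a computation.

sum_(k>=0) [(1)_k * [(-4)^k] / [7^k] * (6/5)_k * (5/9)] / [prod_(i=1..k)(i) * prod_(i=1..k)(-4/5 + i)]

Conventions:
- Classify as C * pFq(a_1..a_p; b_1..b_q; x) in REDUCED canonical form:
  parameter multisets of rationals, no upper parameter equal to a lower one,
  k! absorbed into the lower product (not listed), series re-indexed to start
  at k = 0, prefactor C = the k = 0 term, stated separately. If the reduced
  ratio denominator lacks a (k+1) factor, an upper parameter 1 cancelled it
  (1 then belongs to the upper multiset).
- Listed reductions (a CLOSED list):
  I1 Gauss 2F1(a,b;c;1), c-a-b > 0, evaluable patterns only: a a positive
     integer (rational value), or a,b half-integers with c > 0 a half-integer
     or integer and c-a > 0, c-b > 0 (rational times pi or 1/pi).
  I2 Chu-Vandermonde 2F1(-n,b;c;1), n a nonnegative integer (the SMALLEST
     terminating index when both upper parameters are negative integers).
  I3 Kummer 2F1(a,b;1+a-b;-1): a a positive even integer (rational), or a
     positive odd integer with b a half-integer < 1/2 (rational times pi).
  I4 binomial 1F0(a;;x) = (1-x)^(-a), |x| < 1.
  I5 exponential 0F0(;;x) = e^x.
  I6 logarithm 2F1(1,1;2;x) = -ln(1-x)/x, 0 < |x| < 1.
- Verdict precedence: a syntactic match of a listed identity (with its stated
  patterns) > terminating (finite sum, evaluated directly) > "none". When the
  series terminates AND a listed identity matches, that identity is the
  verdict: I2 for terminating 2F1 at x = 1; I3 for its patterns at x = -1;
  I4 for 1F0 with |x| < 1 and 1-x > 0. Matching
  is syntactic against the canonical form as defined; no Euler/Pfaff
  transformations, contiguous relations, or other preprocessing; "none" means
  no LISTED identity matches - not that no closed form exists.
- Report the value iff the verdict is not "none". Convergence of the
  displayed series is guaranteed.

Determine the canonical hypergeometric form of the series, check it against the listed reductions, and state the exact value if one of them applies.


Prefactor 5/9, argument -4/7: 2F1 with upper {1, 6/5} over lower {1/5}. Verdict: none (x = -4/7): each listed identity misses the multisets {1, 6/5} ; {1/5}.

Key observation: with t_0 = 5/9, the two geometric factors (C = 5/9) combine into one argument.
Adjacent-term ratio: r(k) = (-4/7) * (k+1) (k+6/5) / [(k+1/5) (k+1)] - rational in k, leading ratio (-4/7); with t_0 = 5/9, classification follows.


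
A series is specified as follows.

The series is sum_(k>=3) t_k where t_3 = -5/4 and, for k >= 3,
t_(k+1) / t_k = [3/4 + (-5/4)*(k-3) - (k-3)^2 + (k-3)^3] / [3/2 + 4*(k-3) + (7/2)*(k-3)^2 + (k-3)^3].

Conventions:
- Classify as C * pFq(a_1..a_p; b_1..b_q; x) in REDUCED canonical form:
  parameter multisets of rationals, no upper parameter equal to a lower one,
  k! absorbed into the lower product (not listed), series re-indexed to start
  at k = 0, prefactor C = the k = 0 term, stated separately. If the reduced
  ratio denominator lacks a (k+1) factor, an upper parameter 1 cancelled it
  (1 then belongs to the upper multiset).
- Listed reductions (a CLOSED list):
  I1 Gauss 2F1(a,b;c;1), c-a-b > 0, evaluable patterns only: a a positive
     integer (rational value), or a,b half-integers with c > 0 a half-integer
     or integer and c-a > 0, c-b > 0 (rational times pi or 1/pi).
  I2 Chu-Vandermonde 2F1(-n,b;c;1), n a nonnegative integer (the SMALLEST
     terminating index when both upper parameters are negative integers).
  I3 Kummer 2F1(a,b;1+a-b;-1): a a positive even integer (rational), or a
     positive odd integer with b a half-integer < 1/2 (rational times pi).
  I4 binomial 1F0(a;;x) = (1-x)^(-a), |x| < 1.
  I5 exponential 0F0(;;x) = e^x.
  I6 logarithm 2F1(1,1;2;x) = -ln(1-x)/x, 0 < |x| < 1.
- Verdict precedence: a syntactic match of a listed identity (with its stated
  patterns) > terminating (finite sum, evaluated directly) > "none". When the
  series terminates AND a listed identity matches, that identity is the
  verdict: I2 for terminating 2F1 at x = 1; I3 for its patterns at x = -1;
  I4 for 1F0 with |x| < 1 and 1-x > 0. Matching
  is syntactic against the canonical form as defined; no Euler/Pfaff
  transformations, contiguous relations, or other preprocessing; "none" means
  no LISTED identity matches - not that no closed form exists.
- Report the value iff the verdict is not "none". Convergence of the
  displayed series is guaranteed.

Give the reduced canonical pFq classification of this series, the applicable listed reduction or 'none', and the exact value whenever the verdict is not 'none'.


At argument 1: a 2F1 with upper {-3/2, -1/2}, lower {3/2}, scaled by C = -5/4. Verdict: the half-integer Gauss pattern (I1) applies (x = 1; upper {-3/2, -1/2} half-integers, c = 3/2 in the evaluable pattern). Hence: (-75/128) * pi.

The tell: with t_0 = -5/4, the parameter 1 appears in both the upper and lower lists and cancels.
Ratio: r(k) = 1 * (k-3/2) (k-1/2) / [(k+3/2) (k+1)] ; factor over Q: parameters, x = 1, and C = -5/4.


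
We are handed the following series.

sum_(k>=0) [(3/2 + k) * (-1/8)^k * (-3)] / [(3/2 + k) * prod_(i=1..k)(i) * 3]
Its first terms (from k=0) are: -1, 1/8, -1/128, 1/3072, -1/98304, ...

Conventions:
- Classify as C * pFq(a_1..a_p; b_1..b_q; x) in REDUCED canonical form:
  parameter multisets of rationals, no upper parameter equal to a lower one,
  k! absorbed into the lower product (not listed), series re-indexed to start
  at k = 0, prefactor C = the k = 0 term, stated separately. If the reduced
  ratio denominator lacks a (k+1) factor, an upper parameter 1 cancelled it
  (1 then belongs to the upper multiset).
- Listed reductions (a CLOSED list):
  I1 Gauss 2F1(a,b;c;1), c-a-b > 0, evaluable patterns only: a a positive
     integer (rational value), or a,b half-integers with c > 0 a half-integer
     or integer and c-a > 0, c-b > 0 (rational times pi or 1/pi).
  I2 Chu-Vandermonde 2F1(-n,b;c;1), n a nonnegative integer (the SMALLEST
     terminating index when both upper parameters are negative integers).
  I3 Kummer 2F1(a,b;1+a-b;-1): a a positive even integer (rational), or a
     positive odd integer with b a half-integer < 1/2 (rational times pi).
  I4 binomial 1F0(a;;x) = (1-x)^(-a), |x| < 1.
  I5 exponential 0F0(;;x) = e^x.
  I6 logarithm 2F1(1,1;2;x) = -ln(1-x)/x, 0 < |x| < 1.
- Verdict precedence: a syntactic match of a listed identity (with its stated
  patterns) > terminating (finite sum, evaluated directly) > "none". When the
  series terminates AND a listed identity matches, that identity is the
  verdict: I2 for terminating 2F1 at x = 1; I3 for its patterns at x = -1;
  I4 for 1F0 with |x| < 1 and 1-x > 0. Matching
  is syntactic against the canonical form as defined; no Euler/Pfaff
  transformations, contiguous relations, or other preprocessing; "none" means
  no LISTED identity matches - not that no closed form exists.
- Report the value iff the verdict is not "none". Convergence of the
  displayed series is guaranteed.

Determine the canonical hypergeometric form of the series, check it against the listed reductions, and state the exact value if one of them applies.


Canonical form: C = -1 times 0F0 with upper {-}, lower {-}, x = -1/8. Verdict: exponential (I5) applies (the 0F0 exponential series at x = -1/8). Value: (-1) * e^(-1/8).

First insight: from the first term -1: k + 3/2 divides numerator and denominator alike; C = -1 after cancelling.
Ratio: r(k) = (-1/8) * 1 / [(k+1)] - rational in k, leading ratio (-1/8); with t_0 = -1, classification follows.


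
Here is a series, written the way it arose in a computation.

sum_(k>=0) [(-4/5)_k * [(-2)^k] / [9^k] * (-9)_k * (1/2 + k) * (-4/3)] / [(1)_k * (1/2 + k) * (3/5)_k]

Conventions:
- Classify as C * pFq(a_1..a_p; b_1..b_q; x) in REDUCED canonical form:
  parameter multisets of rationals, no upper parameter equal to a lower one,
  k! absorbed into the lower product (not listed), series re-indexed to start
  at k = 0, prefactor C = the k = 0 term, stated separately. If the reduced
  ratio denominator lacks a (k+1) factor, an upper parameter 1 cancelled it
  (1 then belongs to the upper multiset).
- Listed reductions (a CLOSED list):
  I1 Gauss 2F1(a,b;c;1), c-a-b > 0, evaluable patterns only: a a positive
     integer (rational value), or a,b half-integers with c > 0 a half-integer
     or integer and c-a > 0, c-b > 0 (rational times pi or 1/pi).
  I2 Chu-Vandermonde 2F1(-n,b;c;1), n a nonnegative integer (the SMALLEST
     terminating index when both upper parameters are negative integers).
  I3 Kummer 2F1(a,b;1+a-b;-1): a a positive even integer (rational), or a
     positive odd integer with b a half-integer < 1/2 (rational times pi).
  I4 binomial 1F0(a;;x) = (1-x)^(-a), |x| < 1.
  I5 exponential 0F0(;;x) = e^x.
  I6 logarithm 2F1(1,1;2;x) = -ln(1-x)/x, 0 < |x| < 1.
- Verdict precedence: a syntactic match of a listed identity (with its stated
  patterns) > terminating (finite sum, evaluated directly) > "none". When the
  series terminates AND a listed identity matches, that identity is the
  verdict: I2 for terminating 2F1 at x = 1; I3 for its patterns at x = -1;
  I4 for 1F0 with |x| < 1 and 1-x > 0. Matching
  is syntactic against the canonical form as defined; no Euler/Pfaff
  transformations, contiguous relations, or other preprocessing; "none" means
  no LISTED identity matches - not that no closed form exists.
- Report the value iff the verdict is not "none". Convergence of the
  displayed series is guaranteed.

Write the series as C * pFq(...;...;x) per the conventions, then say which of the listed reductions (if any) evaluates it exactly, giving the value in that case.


Reduced: x = -2/9, 2F1, upper = {-9, -4/5}, lower = {3/5}, C = -4/3. Verdict: terminating (-9 upstairs). 10 nonzero terms in all; added directly. Its exact value is 776358992036404/283920717943161.

Structural cue: t_0 being -4/3, the factor k + 1/2 cancels (top and bottom), leaving C = -4/3, x = -2/9.
Consecutive-term ratio: r(k) = (-2/9) * (k-9) (k-4/5) / [(k+3/5) (k+1)] - rational in k. x = (-2/9); t_0 = -4/3; negate the roots.


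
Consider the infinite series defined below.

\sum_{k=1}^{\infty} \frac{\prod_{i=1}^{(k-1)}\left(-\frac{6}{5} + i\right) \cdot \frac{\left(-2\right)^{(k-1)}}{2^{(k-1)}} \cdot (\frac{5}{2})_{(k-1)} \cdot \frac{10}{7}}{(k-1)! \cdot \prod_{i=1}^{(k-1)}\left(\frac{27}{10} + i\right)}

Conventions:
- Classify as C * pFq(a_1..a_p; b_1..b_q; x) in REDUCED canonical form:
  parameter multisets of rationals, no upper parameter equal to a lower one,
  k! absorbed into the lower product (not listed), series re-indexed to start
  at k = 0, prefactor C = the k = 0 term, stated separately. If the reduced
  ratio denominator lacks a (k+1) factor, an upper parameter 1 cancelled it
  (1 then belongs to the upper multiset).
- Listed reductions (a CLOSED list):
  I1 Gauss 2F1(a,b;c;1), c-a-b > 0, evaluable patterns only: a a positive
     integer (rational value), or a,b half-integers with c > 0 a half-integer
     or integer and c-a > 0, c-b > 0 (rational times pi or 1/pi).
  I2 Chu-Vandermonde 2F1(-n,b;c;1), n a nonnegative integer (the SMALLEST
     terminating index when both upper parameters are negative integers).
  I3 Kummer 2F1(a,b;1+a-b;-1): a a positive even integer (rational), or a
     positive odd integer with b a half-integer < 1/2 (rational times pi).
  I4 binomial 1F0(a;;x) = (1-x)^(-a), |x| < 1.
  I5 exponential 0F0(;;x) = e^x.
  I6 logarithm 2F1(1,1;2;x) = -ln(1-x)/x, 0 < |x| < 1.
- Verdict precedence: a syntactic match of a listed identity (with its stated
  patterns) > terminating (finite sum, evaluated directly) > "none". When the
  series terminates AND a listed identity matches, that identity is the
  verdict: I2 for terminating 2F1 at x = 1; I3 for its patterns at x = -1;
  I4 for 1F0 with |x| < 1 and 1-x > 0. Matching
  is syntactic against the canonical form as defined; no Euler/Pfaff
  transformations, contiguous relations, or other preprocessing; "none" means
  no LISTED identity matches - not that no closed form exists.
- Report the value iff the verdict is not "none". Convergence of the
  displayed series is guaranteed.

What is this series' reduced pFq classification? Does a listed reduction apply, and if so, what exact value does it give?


x = -1 here; the reduced form reads 2F1, upper {-\frac{1}{5}, \frac{5}{2}}, lower {\frac{37}{10}}, C = \frac{10}{7}. Verdict: none (x = -1): each listed identity misses the multisets {-\frac{1}{5}, \frac{5}{2}} ; {\frac{37}{10}}.

Key step: x = -1 and the two k-th powers (C = 10/7) combine into one argument.
Consecutive-term ratio: r(k) = -1 * (k-\frac{1}{5}) (k+\frac{5}{2}) / [(k+\frac{37}{10}) (k+1)] - rational; roots negated = parameters, x = -1, C = \frac{10}{7}.


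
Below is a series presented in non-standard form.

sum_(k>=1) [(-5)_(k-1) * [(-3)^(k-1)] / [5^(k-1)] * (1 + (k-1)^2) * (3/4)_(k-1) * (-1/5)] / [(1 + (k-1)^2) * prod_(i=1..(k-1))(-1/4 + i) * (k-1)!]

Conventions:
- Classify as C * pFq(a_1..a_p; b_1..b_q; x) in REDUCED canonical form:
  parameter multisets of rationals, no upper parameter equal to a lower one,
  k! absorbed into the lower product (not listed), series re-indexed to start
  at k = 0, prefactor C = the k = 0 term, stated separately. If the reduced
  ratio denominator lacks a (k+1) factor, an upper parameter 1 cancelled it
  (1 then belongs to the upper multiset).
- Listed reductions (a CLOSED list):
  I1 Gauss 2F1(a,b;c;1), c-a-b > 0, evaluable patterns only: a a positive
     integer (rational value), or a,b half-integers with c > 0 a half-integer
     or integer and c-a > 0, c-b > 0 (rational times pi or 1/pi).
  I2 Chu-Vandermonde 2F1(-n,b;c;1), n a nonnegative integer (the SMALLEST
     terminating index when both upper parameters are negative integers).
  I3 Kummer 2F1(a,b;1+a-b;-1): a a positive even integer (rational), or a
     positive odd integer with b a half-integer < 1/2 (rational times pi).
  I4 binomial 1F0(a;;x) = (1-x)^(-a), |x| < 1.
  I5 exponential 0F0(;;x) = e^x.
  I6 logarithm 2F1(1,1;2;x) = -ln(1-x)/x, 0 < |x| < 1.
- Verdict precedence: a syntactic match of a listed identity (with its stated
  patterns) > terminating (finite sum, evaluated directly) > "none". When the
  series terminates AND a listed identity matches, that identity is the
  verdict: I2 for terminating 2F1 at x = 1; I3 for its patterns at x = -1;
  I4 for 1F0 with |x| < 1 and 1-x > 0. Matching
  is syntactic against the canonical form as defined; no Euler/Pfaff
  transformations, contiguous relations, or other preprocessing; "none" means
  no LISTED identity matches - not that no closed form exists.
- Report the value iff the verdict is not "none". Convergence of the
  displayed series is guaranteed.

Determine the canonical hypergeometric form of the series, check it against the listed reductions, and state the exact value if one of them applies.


The series (x = -3/5) is 1F0: upper {-5}, lower {-}, prefactor -1/5. Verdict: the I4 binomial reduction matches (the 1F0 binomial series: exponent 5, x = -3/5). Value: -32768/15625.

The tell: x = (-3/5) and the lower running product (C = -1/5, x = -3/5) is a rising factorial.
Consecutive-term ratio: r(k) = (-3/5) * (k-5) / [(k+1)] - rational; roots negated = parameters, x = (-3/5), C = -1/5.


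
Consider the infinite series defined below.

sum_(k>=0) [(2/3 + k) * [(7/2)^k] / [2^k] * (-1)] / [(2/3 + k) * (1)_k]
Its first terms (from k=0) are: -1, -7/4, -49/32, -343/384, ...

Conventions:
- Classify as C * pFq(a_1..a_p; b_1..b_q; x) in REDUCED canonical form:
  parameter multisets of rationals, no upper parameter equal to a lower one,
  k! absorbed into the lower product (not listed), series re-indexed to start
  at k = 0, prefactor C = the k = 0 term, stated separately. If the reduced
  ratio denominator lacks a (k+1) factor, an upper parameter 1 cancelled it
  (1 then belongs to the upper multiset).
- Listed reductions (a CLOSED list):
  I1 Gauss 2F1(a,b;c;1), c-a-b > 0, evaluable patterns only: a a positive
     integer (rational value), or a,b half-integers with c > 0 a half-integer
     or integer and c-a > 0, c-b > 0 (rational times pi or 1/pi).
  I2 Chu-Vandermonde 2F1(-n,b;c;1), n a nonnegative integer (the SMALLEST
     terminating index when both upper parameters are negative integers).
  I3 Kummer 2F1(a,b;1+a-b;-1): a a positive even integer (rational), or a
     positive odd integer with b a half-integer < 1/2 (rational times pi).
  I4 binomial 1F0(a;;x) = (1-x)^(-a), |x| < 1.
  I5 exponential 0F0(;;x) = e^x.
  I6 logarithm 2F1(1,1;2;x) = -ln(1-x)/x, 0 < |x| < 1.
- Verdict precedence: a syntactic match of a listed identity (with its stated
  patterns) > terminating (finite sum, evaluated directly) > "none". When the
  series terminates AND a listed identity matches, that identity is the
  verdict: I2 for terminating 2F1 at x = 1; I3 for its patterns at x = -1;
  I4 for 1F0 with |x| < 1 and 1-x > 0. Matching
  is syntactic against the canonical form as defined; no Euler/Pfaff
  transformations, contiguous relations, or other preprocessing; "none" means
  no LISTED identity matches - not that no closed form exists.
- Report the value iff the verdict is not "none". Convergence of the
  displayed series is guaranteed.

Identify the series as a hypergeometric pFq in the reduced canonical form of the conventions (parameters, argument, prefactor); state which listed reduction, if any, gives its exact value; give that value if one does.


Reduced: x = 7/4, 0F0, upper = {-}, lower = {-}, C = -1. Verdict (x = 7/4): exponential (I5) applies (the 0F0 exponential series at x = 7/4). Its exact value is (-1) * e^(7/4).

The tell: x = (7/4) and the factor k + 2/3 cancels (top and bottom), leaving C = -1, x = 7/4.
Consecutive-term ratio: r(k) = (7/4) * 1 / [(k+1)] - poly over poly, x = (7/4) from leading terms; C = -1 at k = 0.


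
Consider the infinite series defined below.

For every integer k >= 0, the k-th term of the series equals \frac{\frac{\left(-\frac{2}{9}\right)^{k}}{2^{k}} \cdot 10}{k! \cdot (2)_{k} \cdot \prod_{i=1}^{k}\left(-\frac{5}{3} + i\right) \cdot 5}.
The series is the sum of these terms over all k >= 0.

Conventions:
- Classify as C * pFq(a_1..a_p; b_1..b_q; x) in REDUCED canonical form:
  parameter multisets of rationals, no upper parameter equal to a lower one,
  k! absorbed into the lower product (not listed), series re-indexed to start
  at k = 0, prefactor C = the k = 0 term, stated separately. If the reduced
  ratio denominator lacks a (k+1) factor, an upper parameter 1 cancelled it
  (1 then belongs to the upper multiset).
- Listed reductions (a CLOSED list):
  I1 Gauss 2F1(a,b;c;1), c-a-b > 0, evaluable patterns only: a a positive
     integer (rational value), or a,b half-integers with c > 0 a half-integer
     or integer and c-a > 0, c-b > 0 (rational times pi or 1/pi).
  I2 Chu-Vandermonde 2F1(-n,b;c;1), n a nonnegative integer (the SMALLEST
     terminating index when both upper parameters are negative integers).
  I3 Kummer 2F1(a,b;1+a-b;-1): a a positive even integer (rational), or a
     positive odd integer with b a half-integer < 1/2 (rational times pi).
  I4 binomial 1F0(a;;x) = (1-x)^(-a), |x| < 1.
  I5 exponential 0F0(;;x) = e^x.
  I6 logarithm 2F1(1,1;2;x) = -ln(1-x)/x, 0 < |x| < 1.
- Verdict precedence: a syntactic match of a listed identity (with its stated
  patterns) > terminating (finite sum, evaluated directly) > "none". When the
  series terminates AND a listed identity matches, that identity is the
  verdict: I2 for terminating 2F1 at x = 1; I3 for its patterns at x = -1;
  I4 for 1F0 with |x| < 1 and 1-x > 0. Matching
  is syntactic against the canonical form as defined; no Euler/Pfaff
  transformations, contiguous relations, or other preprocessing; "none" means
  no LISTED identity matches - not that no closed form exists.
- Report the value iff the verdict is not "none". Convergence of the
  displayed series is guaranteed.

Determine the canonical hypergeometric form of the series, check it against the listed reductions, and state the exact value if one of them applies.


Canonical form: C = 2 times 0F2 with upper {-}, lower {-\frac{2}{3}, 2}, x = -\frac{1}{9}. Verdict: no listed reduction: x = -\frac{1}{9} and upper {-} fail every I1-I6 pattern.

First insight: t_0 being 2, the constant factors (prefactor 2) combine into one prefactor.
Consecutive-term ratio: r(k) = -\frac{1}{9} * 1 / [(k-\frac{2}{3}) (k+2) (k+1)] - rational in k. x = -\frac{1}{9}; t_0 = 2; negate the roots.


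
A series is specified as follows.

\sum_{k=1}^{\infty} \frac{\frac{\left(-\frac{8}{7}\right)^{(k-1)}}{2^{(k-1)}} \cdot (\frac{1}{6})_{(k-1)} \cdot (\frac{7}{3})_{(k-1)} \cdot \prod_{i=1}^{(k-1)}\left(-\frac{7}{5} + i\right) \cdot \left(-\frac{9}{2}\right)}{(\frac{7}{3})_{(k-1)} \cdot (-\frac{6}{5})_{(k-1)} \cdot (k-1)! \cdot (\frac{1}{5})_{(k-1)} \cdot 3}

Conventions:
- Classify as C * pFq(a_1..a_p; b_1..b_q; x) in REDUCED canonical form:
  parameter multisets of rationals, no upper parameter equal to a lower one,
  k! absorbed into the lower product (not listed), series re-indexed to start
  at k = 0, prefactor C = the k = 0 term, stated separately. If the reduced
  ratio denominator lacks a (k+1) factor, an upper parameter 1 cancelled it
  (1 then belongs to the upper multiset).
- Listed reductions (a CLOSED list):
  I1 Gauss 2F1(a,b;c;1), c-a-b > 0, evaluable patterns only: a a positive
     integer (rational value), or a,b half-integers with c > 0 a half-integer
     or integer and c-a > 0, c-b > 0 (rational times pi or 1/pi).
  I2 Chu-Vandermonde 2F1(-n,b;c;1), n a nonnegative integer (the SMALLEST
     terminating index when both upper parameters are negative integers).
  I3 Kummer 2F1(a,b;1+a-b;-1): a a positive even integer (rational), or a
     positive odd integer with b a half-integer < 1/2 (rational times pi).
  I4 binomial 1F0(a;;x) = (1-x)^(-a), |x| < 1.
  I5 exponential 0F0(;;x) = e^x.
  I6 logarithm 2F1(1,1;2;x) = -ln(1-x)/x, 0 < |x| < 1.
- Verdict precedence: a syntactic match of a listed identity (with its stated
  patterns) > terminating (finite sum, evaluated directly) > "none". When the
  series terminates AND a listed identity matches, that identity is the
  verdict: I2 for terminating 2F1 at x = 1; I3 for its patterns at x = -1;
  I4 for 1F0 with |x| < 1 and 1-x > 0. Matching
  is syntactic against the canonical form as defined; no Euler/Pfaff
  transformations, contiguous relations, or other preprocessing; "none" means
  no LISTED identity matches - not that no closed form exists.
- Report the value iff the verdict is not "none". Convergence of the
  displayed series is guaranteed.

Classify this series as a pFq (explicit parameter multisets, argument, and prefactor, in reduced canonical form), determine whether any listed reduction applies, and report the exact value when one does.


First insight: with t_0 = -\frac{3}{2}, the two k-th powers (prefactor -3/2) combine into one argument.
Term ratio: r(k) = -\frac{4}{7} * (k-\frac{2}{5}) (k+\frac{1}{6}) / [(k-\frac{6}{5}) (k+\frac{1}{5}) (k+1)] - rational; roots negated = parameters, x = -\frac{4}{7}, C = -\frac{3}{2}.

With C = -\frac{3}{2}: the canonical form is 2F2(-\frac{2}{5}, \frac{1}{6}; -\frac{6}{5}, \frac{1}{5}; -\frac{4}{7}). Verdict: none - this 2F2 at x = -\frac{4}{7} matches no listed pattern, and upper {-\frac{2}{5}, \frac{1}{6}} holds no stopper.


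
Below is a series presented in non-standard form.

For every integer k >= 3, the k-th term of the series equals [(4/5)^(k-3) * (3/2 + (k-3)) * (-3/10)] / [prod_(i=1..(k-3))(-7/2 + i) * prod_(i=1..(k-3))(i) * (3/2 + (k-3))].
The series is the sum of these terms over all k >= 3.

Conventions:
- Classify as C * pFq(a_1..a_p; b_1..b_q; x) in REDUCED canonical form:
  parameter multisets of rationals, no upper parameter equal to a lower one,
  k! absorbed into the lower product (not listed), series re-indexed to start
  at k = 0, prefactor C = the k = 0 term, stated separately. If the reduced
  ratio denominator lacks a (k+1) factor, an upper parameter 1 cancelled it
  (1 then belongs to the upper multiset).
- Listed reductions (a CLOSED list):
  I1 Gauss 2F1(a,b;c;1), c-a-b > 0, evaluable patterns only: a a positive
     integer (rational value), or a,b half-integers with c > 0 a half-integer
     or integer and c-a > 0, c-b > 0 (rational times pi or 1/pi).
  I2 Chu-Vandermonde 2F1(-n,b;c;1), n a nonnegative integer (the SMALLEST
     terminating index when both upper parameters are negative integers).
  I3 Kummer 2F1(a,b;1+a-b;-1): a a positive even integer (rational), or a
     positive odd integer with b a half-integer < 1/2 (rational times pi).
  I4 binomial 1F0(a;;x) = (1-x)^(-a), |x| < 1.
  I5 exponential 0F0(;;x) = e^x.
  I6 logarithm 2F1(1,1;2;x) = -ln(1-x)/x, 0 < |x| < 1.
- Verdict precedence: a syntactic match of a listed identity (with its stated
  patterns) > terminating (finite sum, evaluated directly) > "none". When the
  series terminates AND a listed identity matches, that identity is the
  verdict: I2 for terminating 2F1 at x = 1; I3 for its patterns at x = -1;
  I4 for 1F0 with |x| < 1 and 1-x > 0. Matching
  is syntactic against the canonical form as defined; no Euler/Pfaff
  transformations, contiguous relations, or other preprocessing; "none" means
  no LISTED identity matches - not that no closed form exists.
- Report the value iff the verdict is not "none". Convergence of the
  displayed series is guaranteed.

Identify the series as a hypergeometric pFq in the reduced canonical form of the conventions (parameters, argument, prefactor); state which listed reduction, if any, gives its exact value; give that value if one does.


Key observation: with t_0 = -3/10, the factor k + 3/2 cancels (top and bottom), leaving C = -3/10.
Adjacent-term ratio: r(k) = (4/5) * 1 / [(k-5/2) (k+1)] - rational in k, leading ratio (4/5); with t_0 = -3/10, classification follows.

Classification (C = -3/10): 0F1 with upper {-}, lower {-5/2}, argument x = 4/5. Verdict: none. No listed pattern accepts 0F1(-; -5/2; 4/5).


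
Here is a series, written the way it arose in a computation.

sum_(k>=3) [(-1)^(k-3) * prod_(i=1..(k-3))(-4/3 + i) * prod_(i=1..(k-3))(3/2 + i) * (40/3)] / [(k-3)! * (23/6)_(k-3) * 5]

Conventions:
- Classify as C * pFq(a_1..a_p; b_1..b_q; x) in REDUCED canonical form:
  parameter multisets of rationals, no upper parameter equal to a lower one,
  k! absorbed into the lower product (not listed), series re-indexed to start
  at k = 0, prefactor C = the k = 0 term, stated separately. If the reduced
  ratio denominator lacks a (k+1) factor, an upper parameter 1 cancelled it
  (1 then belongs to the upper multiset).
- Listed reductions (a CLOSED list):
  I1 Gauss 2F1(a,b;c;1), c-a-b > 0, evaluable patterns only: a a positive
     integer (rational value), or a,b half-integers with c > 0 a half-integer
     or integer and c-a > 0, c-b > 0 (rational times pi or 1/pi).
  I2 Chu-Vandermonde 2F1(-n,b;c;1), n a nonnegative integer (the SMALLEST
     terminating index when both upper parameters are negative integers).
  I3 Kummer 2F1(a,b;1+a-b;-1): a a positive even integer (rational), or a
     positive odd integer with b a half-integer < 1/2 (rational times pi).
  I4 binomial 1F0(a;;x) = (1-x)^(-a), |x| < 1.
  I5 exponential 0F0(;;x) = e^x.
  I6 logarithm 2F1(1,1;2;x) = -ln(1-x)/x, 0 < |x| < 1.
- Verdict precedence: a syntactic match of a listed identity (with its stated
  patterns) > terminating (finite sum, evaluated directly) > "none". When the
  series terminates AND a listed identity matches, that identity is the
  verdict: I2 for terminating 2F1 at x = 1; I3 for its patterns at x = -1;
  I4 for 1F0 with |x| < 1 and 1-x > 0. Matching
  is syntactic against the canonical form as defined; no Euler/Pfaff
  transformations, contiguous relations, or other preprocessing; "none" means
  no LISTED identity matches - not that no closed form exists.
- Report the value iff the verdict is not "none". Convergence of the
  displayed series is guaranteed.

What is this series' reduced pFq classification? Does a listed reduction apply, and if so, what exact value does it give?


Key observation: with t_0 = 8/3, the running product (prefactor 8/3) telescopes to a rising factorial.
Ratio: r(k) = (-1) * (k-1/3) (k+5/2) / [(k+23/6) (k+1)] - rational in k. x = (-1); t_0 = 8/3; negate the roots.

Canonical form: C = 8/3 times 2F1 with upper {-1/3, 5/2}, lower {23/6}, x = -1. Verdict: none - this 2F1 at x = -1 matches no listed pattern, and upper {-1/3, 5/2} holds no stopper.


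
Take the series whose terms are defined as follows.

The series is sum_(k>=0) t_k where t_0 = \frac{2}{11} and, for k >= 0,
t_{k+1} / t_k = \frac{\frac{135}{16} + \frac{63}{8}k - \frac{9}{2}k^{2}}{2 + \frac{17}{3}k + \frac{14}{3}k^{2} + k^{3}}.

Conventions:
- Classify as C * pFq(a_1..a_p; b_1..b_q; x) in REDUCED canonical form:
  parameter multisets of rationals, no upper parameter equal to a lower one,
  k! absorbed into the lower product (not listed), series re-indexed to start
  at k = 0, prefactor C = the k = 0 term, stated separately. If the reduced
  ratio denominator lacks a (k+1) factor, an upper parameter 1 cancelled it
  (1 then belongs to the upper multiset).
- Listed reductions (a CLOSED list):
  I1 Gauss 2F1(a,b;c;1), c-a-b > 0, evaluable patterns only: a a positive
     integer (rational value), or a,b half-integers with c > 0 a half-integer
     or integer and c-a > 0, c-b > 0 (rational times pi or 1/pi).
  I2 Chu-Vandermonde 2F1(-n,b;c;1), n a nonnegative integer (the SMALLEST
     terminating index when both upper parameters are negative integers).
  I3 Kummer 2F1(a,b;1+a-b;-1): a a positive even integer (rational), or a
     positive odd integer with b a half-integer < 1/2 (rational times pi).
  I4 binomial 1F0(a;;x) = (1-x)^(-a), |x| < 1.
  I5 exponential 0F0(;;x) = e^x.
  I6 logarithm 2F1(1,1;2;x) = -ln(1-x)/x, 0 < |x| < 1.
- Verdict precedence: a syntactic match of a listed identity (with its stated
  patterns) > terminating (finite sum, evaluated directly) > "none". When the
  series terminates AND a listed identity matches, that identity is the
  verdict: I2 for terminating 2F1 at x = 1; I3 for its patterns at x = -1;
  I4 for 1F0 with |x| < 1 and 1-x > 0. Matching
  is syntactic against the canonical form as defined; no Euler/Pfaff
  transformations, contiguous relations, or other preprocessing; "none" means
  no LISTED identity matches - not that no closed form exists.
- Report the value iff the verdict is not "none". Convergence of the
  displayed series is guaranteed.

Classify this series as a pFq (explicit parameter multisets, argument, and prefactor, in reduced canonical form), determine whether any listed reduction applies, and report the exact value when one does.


At argument -\frac{9}{2}: a 2F2 with upper {-\frac{5}{2}, \frac{3}{4}}, lower {\frac{2}{3}, 3}, scaled by C = \frac{2}{11}. Verdict: none here - no I1-I6 shape fits x = -\frac{9}{2} with lower {\frac{2}{3}, 3}.

The tell: t_0 = \frac{2}{11} here, and factor the ratio over Q (C = 2/11): negated roots = parameters.
Adjacent-term ratio: r(k) = -\frac{9}{2} * (k-\frac{5}{2}) (k+\frac{3}{4}) / [(k+\frac{2}{3}) (k+3) (k+1)] ; factor over Q: parameters, x = -\frac{9}{2}, and C = \frac{2}{11}.


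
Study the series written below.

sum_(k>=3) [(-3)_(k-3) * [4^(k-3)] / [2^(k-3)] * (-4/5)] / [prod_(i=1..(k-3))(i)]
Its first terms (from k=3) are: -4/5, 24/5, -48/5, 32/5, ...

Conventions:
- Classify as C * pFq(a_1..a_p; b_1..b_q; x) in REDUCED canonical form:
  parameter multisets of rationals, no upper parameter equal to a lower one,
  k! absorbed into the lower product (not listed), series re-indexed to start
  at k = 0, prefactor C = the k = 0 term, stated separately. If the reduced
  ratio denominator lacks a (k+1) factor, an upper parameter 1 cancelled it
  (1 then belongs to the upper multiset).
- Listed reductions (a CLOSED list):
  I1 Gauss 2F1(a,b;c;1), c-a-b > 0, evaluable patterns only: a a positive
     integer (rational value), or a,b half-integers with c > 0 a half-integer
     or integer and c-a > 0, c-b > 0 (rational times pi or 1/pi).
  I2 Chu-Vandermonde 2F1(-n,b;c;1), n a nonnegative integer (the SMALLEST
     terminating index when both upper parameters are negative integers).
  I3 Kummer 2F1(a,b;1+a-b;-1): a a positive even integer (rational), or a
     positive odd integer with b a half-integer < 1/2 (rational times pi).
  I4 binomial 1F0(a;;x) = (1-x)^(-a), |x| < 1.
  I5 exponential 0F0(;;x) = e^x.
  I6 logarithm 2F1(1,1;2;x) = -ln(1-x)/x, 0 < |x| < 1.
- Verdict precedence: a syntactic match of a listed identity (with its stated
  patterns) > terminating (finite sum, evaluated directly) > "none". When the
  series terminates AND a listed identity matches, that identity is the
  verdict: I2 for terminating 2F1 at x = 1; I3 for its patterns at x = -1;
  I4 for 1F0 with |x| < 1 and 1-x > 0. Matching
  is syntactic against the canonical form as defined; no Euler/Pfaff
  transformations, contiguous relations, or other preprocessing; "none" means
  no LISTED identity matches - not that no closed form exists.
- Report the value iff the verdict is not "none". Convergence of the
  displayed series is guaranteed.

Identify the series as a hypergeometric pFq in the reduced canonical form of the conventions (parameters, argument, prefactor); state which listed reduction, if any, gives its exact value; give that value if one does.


Canonical form: C = -4/5 times 1F0 with upper {-3}, lower {-}, x = 2. Verdict: terminating at k = 3: the factor (-3)_k kills every later term; summing the 4 survivors is exact. Value: 4/5.

First insight: x = 2 and the product of the first k integers (C = -4/5) is k!.
Ratio: r(k) = 2 * (k-3) / [(k+1)] - rational in k. x = 2; t_0 = -4/5; negate the roots.


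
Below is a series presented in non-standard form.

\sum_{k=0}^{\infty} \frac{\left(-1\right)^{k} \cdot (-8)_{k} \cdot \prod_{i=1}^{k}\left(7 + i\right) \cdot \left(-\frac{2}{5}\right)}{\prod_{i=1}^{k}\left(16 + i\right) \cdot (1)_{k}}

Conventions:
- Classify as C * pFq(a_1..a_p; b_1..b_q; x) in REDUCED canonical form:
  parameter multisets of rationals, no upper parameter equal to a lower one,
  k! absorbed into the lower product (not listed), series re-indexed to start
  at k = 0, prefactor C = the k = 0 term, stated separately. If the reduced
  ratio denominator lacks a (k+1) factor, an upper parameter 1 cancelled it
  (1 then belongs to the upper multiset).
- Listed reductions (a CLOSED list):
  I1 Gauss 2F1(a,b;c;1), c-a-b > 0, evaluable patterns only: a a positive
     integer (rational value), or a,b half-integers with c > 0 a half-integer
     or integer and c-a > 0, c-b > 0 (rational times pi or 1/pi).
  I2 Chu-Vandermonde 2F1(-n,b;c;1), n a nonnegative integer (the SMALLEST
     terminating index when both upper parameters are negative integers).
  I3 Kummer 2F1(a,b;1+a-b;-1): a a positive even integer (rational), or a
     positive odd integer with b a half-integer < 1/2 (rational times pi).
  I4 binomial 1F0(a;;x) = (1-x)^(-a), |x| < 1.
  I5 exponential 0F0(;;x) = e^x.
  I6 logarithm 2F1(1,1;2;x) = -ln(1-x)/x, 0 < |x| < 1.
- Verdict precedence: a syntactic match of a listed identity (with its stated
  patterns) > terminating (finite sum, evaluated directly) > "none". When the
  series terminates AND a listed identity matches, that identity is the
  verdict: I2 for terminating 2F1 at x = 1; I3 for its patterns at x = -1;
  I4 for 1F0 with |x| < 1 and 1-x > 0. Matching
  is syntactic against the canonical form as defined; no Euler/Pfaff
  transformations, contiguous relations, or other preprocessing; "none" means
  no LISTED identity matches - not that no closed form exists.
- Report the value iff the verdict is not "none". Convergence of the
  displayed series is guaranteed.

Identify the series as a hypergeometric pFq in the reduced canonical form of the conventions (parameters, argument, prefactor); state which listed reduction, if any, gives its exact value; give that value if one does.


Key observation: x = -1 and the lower running product (prefactor -2/5) is a rising factorial.
Ratio: r(k) = -1 * (k-8) (k+8) / [(k+17) (k+1)] ; factor over Q: parameters, x = -1, and C = -\frac{2}{5}.

With C = -\frac{2}{5}: the canonical form is 2F1(-8, 8; 17; -1). Verdict (x = -1): Kummer's theorem (I3) applies (x = -1; c = 17 equals 1+a-b for upper {-8, 8}: listed pattern). Sum: -\frac{52}{5}.
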